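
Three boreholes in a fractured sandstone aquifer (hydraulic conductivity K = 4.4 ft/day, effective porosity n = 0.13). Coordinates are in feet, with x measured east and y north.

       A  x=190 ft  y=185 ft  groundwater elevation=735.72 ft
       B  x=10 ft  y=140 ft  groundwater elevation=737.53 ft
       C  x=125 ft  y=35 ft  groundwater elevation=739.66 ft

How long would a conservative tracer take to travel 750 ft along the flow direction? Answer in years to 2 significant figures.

2.4 years

Differences from A: to B (Δx, Δy, Δh) = (-180, -45, +1.81); to C = (-65, -150, +3.94).
Solve a·Δx + b·Δy = Δh: det = (-180)·(-150) − (-65)·(-45) = 24075.
∂h/∂x = [(+1.81)·(-150) − (+3.94)·(-45)] / 24075 = -0.003913
∂h/∂y = [(-180)·(+3.94) − (-65)·(+1.81)] / 24075 = -0.02457
|∇h| = √(-0.003913² + -0.02457²) = 0.02488
Seepage velocity v = K·i/n = 4.4 × 0.02488 / 0.13 = 0.8421 ft/day.
t = 750 / 0.8421 = 890.6 days = 2.44 years.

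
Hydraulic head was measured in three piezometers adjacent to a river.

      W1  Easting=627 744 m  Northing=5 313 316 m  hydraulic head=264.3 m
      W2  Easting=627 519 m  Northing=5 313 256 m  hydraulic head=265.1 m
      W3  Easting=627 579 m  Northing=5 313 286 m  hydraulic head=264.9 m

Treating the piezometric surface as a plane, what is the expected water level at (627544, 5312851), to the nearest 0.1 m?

264.6 m

With h = a·x + b·y + c and W1 as origin, the differences give:
  (-225)·a + (-60)·b = +0.8
  (-165)·a + (-30)·b = +0.6
Eliminate b (×(-30) and ×(-60), subtract): -3150·a = 12.00 → a = ∂h/∂x = -0.003810
Back-substitute: b = ∂h/∂y = +0.0009524.
h(627544, 5312851) = 264.3 + (-0.003810)·(-200) + (+0.0009524)·(-465) = 264.3 +0.762 -0.443 = 264.619 m.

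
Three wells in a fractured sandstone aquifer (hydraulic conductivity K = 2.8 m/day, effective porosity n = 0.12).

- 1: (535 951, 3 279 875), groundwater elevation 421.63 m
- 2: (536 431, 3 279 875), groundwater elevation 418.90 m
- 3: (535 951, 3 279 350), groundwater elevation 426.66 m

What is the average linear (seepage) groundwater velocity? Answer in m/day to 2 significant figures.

∂h/∂x = (418.90 − 421.63) / (536431 − 535951) = -0.005688
∂h/∂y = (426.66 − 421.63) / (3279350 − 3279875) = -0.009581
|∇h| = √(-0.005688² + -0.009581²) = 0.01114
Seepage velocity v = K·i/n = 2.8 × 0.01114 / 0.12 = 0.2599 m/day.

0.26 m/day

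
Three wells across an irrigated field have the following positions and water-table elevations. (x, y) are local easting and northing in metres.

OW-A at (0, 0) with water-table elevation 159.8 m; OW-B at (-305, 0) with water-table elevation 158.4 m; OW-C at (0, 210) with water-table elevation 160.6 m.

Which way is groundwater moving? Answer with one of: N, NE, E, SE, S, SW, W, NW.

SW

∂h/∂x = (158.4 − 159.8) / (-305 − 0) = +0.004590
∂h/∂y = (160.6 − 159.8) / (210 − 0) = +0.003810
Flow = −∇h = (-0.004590 east, -0.003810 north), which points southwest.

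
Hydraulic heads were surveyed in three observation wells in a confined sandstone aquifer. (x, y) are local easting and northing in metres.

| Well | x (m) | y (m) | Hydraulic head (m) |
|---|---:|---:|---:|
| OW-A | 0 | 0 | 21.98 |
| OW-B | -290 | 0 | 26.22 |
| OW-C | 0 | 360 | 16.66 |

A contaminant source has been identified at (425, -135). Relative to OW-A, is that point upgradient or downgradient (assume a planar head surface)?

downgradient

∂h/∂x = (26.22 − 21.98) / (-290 − 0) = -0.01462
∂h/∂y = (16.66 − 21.98) / (360 − 0) = -0.01478
Head at (425, -135) = 21.98 + (-0.01462)·(425) + (-0.01478)·(-135) = 17.76 m.
That is lower than the 21.98 m at OW-A, so the point is downgradient.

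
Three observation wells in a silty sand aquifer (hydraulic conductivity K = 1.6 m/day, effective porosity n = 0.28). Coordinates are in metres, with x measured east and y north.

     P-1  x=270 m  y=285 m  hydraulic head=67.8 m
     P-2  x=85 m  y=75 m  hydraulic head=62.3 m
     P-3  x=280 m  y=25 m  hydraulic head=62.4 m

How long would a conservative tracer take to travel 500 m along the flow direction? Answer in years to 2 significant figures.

11 years

Taking P-1 as reference: P-2−P-1 = (-185, -210, -5.5); P-3−P-1 = (10, -260, -5.4).
Determinant of the coordinate differences = (-185)·(-260) − 10·(-210) = 50200.
∂h/∂x = [(-5.5)·(-260) − (-5.4)·(-210)] / 50200 = +0.005896
∂h/∂y = [(-185)·(-5.4) − 10·(-5.5)] / 50200 = +0.02100
|∇h| = √(0.005896² + 0.02100²) = 0.02181
Seepage velocity v = K·i/n = 1.6 × 0.02181 / 0.28 = 0.1246 m/day.
t = 500 / 0.1246 = 4013 days = 11 years.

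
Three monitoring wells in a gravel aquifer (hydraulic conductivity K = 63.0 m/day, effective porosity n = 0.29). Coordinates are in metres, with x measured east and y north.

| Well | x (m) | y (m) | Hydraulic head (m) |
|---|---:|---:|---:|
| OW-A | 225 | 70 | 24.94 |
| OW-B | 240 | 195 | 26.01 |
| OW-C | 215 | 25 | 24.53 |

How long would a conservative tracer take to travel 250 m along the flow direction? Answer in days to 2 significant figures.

Taking OW-A as reference: OW-B−OW-A = (15, 125, +1.07); OW-C−OW-A = (-10, -45, -0.41).
Solve a·Δx + b·Δy = Δh: det = 15·(-45) − (-10)·125 = 575.
∂h/∂x = [(+1.07)·(-45) − (-0.41)·125] / 575 = +0.005391
∂h/∂y = [15·(-0.41) − (-10)·(+1.07)] / 575 = +0.007913
|∇h| = √(0.005391² + 0.007913²) = 0.009575
Seepage velocity v = K·i/n = 63.0 × 0.009575 / 0.29 = 2.08 m/day.
t = 250 / 2.08 = 120.2 days.

120 days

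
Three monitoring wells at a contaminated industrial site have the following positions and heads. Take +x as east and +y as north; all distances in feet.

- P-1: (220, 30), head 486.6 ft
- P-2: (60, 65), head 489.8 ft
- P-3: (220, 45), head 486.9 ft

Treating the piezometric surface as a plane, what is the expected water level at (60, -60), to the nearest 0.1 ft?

487.3 ft

With h = a·x + b·y + c and P-1 as origin, the differences give:
  (-160)·a + 35·b = +3.2
  0·a + 15·b = +0.3
Eliminate b (×15 and ×35, subtract): -2400·a = 37.50 → a = ∂h/∂x = -0.01563
Back-substitute: b = ∂h/∂y = +0.02000.
h(60, -60) = 486.6 + (-0.01563)·(-160) + (+0.02000)·(-90) = 486.6 +2.500 -1.800 = 487.300 ft.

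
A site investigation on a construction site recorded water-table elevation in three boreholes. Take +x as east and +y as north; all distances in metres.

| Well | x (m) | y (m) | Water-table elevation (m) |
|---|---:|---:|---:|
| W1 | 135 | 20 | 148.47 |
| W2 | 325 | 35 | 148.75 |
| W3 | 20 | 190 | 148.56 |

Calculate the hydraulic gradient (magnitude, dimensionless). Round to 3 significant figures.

Taking W1 as reference: W2−W1 = (190, 15, +0.28); W3−W1 = (-115, 170, +0.09).
Determinant of the coordinate differences = 190·170 − (-115)·15 = 34025.
∂h/∂x = [(+0.28)·170 − (+0.09)·15] / 34025 = +0.001359
∂h/∂y = [190·(+0.09) − (-115)·(+0.28)] / 34025 = +0.001449
|∇h| = √(0.001359² + 0.001449²) = 0.001987

0.00199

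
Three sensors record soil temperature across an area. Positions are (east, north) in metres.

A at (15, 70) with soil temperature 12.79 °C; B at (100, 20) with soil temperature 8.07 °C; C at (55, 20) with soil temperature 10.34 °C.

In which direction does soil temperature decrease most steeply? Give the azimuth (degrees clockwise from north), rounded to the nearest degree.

100°

Taking A as reference: B−A = (85, -50, -4.72); C−A = (40, -50, -2.45).
Solve a·Δx + b·Δy = ΔT: det = 85·(-50) − 40·(-50) = -2250.
∂T/∂x = [(-4.72)·(-50) − (-2.45)·(-50)] / -2250 = -0.05044
∂T/∂y = [85·(-2.45) − 40·(-4.72)] / -2250 = +0.008644
Steepest decrease is along −∇f: components (+0.05044 E, -0.008644 N).
Azimuth = atan2(+0.05044, -0.008644) = 99.7° ≈ 100°.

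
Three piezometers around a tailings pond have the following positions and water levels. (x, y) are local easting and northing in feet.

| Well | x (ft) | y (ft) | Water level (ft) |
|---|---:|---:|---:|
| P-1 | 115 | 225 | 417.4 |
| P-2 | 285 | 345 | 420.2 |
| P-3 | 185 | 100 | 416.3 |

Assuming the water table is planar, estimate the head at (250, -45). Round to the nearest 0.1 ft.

414.9 ft

Taking P-1 as reference: P-2−P-1 = (170, 120, +2.8); P-3−P-1 = (70, -125, -1.1).
Solve a·Δx + b·Δy = Δh: det = 170·(-125) − 70·120 = -29650.
∂h/∂x = [(+2.8)·(-125) − (-1.1)·120] / -29650 = +0.007352
∂h/∂y = [170·(-1.1) − 70·(+2.8)] / -29650 = +0.01292
h(250, -45) = 417.4 + (+0.007352)·(135) + (+0.01292)·(-270) = 417.4 +0.993 -3.488 = 414.905 ft.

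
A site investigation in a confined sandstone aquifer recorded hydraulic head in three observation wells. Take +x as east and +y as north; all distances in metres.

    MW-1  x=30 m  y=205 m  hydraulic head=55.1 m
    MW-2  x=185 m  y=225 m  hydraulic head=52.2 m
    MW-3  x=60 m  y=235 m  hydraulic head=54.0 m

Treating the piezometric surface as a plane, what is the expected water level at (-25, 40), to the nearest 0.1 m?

Taking MW-1 as reference: MW-2−MW-1 = (155, 20, -2.9); MW-3−MW-1 = (30, 30, -1.1).
Solve a·Δx + b·Δy = Δh: det = 155·30 − 30·20 = 4050.
∂h/∂x = [(-2.9)·30 − (-1.1)·20] / 4050 = -0.01605
∂h/∂y = [155·(-1.1) − 30·(-2.9)] / 4050 = -0.02062
h(-25, 40) = 55.1 + (-0.01605)·(-55) + (-0.02062)·(-165) = 55.1 +0.883 +3.402 = 59.385 m.

59.4 m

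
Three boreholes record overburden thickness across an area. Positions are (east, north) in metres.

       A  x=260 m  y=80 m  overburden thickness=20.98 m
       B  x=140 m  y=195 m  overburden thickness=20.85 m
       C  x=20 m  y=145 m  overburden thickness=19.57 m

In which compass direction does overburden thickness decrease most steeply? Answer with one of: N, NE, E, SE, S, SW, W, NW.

Differences from A: to B (Δx, Δy, Δh) = (-120, 115, -0.13); to C = (-240, 65, -1.41).
Determinant of the coordinate differences = (-120)·65 − (-240)·115 = 19800.
∂d/∂x = [(-0.13)·65 − (-1.41)·115] / 19800 = +0.007763
∂d/∂y = [(-120)·(-1.41) − (-240)·(-0.13)] / 19800 = +0.006970
Steepest decrease is along −∇f = (-0.007763 E, -0.006970 N) → southwest.

SW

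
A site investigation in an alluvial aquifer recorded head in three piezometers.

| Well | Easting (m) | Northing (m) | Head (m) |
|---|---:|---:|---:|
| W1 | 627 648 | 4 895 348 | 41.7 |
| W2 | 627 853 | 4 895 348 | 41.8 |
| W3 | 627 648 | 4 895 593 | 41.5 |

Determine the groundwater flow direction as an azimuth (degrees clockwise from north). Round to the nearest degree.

329°

∂h/∂x = (41.8 − 41.7) / (627853 − 627648) = +0.0004878
∂h/∂y = (41.5 − 41.7) / (4895593 − 4895348) = -0.0008163
Flow direction (−∇h) has components (-0.0004878 E, +0.0008163 N).
Azimuth = atan2(E, N) = atan2(-0.0004878, +0.0008163) = 329.1° ≈ 329°.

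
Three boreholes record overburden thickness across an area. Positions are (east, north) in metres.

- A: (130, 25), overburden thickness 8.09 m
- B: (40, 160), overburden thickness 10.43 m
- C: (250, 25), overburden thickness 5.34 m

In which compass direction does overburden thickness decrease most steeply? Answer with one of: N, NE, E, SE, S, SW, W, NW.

Three-point gradient (reference A): Δ to B = (-90, 135, +2.34), Δ to C = (120, 0, -2.75).
∂d/∂x = -0.02292, ∂d/∂y = +0.002056 (det = -16200).
Steepest decrease is along −∇f = (+0.02292 E, -0.002056 N) → east.

E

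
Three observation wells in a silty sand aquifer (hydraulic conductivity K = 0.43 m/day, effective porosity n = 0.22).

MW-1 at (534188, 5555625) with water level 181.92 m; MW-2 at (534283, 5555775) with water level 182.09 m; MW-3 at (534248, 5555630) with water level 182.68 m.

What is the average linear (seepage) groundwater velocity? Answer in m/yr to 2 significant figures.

Three-point gradient (reference MW-1): Δ to MW-2 = (95, 150, +0.17), Δ to MW-3 = (60, 5, +0.76).
∂h/∂x = +0.01327, ∂h/∂y = -0.007273 (det = -8525).
|∇h| = √(0.01327² + -0.007273²) = 0.01513
Seepage velocity v = K·i/n = 0.43 × 0.01513 / 0.22 = 0.02957 m/day = 10.8 m/yr.

11 m/yr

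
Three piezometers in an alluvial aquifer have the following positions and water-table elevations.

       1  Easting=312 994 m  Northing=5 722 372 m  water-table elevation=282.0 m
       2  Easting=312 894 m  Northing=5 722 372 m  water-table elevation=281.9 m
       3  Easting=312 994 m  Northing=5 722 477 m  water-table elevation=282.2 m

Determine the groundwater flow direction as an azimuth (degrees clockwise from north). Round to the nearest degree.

∂h/∂x = (281.9 − 282.0) / (312894 − 312994) = +0.001000
∂h/∂y = (282.2 − 282.0) / (5722477 − 5722372) = +0.001905
Flow direction (−∇h) has components (-0.001000 E, -0.001905 N).
Azimuth = atan2(E, N) = atan2(-0.001000, -0.001905) = 207.7° ≈ 208°.

208°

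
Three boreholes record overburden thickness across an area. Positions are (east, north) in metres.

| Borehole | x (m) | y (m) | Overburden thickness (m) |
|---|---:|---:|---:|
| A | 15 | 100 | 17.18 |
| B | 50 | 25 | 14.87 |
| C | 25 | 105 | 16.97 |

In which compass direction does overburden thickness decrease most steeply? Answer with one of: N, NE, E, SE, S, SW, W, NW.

SE

With d = a·x + b·y + c and A as origin, the differences give:
  35·a + (-75)·b = -2.31
  10·a + 5·b = -0.21
Eliminate b (×5 and ×(-75), subtract): 925·a = -27.300 → a = ∂d/∂x = -0.02951
Back-substitute: b = ∂d/∂y = +0.01703.
Steepest decrease is along −∇f = (+0.02951 E, -0.01703 N) → southeast.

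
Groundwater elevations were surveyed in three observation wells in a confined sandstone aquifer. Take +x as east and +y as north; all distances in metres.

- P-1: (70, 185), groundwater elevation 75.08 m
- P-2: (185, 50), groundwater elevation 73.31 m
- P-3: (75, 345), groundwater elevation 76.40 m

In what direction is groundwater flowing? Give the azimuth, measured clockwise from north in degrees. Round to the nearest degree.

147°

Differences from P-1: to P-2 (Δx, Δy, Δh) = (115, -135, -1.77); to P-3 = (5, 160, +1.32).
Determinant of the coordinate differences = 115·160 − 5·(-135) = 19075.
∂h/∂x = [(-1.77)·160 − (+1.32)·(-135)] / 19075 = -0.005505
∂h/∂y = [115·(+1.32) − 5·(-1.77)] / 19075 = +0.008422
Flow direction (−∇h) has components (+0.005505 E, -0.008422 N).
Azimuth = atan2(E, N) = atan2(+0.005505, -0.008422) = 146.8° ≈ 147°.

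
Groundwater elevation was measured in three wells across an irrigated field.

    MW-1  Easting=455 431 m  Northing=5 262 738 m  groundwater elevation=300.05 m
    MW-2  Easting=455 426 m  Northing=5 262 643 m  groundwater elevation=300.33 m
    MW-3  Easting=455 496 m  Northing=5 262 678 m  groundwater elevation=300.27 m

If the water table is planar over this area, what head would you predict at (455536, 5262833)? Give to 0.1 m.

299.8 m

With h = a·x + b·y + c and MW-1 as origin, the differences give:
  (-5)·a + (-95)·b = +0.28
  65·a + (-60)·b = +0.22
Eliminate b (×(-60) and ×(-95), subtract): 6475·a = 4.100 → a = ∂h/∂x = +0.0006332
Back-substitute: b = ∂h/∂y = -0.002981.
h(455536, 5262833) = 300.05 + (+0.0006332)·(105) + (-0.002981)·(95) = 300.05 +0.066 -0.283 = 299.833 m.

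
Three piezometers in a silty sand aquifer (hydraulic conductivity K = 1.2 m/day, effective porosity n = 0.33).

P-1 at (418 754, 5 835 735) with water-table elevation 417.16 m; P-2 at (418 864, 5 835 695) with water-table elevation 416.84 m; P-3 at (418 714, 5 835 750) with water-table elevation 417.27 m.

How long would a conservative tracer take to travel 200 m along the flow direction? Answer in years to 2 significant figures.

9.3 years

Three-point gradient (reference P-1): Δ to P-2 = (110, -40, -0.32), Δ to P-3 = (-40, 15, +0.11).
∂h/∂x = -0.008000, ∂h/∂y = -0.01400 (det = 50).
|∇h| = √(-0.008000² + -0.01400²) = 0.01612
Seepage velocity v = K·i/n = 1.2 × 0.01612 / 0.33 = 0.05862 m/day.
t = 200 / 0.05862 = 3412 days = 9.34 years.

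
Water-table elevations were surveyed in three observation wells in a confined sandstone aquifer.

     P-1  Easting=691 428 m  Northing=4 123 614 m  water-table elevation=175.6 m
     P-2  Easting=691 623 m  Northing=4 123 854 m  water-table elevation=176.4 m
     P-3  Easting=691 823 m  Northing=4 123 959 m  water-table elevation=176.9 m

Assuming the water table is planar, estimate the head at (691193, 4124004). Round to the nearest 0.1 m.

With h = a·x + b·y + c and P-1 as origin, the differences give:
  195·a + 240·b = +0.8
  395·a + 345·b = +1.3
Eliminate b (×345 and ×240, subtract): -27525·a = -36.00 → a = ∂h/∂x = +0.001308
Back-substitute: b = ∂h/∂y = +0.002271.
h(691193, 4124004) = 175.6 + (+0.001308)·(-235) + (+0.002271)·(390) = 175.6 -0.307 +0.886 = 176.178 m.

176.2 m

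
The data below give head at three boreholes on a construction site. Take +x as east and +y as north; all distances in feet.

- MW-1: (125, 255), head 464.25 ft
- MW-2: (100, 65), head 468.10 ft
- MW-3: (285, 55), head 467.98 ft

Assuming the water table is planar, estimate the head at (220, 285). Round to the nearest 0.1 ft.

463.5 ft

Differences from MW-1: to MW-2 (Δx, Δy, Δh) = (-25, -190, +3.85); to MW-3 = (160, -200, +3.73).
Determinant of the coordinate differences = (-25)·(-200) − 160·(-190) = 35400.
∂h/∂x = [(+3.85)·(-200) − (+3.73)·(-190)] / 35400 = -0.001732
∂h/∂y = [(-25)·(+3.73) − 160·(+3.85)] / 35400 = -0.02004
h(220, 285) = 464.25 + (-0.001732)·(95) + (-0.02004)·(30) = 464.25 -0.165 -0.601 = 463.484 ft.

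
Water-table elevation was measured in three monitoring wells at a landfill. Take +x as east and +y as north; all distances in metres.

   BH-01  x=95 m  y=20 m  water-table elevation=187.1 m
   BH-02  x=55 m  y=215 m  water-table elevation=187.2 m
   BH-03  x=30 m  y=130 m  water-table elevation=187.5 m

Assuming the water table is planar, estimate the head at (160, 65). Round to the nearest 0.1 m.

Differences from BH-01: to BH-02 (Δx, Δy, Δh) = (-40, 195, +0.1); to BH-03 = (-65, 110, +0.4).
Solve a·Δx + b·Δy = Δh: det = (-40)·110 − (-65)·195 = 8275.
∂h/∂x = [(+0.1)·110 − (+0.4)·195] / 8275 = -0.008097
∂h/∂y = [(-40)·(+0.4) − (-65)·(+0.1)] / 8275 = -0.001148
h(160, 65) = 187.1 + (-0.008097)·(65) + (-0.001148)·(45) = 187.1 -0.526 -0.052 = 186.522 m.

186.5 m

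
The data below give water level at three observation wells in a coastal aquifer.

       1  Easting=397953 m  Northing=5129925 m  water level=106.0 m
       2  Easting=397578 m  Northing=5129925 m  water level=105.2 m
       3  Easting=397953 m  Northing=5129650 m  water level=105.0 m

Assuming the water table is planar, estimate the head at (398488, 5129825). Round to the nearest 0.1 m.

106.8 m

∂h/∂x = (105.2 − 106.0) / (397578 − 397953) = +0.002133
∂h/∂y = (105.0 − 106.0) / (5129650 − 5129925) = +0.003636
h(398488, 5129825) = 106.0 + (+0.002133)·(535) + (+0.003636)·(-100) = 106.0 +1.141 -0.364 = 106.778 m.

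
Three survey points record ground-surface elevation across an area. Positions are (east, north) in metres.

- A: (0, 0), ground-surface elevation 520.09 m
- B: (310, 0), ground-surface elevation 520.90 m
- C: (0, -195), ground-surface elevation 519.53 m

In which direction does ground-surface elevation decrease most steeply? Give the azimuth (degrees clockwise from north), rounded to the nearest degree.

222°

∂z/∂x = (520.90 − 520.09) / (310 − 0) = +0.002613
∂z/∂y = (519.53 − 520.09) / (-195 − 0) = +0.002872
Steepest decrease is along −∇f: components (-0.002613 E, -0.002872 N).
Azimuth = atan2(-0.002613, -0.002872) = 222.3° ≈ 222°.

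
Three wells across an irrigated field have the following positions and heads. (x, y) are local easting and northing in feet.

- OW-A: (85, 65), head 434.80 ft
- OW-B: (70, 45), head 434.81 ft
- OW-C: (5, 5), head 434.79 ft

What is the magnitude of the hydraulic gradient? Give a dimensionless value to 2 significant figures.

0.0018

Taking OW-A as reference: OW-B−OW-A = (-15, -20, +0.01); OW-C−OW-A = (-80, -60, -0.01).
Solve a·Δx + b·Δy = Δh: det = (-15)·(-60) − (-80)·(-20) = -700.
∂h/∂x = [(+0.01)·(-60) − (-0.01)·(-20)] / -700 = +0.001143
∂h/∂y = [(-15)·(-0.01) − (-80)·(+0.01)] / -700 = -0.001357
|∇h| = √(0.001143² + -0.001357²) = 0.001774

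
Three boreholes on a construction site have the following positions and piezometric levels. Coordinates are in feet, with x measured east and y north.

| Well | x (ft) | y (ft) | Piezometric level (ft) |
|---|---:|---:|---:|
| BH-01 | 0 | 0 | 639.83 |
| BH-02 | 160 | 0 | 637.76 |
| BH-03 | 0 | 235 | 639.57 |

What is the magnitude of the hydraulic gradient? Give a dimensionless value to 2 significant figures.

∂h/∂x = (637.76 − 639.83) / (160 − 0) = -0.01294
∂h/∂y = (639.57 − 639.83) / (235 − 0) = -0.001106
|∇h| = √(-0.01294² + -0.001106²) = 0.01299

0.013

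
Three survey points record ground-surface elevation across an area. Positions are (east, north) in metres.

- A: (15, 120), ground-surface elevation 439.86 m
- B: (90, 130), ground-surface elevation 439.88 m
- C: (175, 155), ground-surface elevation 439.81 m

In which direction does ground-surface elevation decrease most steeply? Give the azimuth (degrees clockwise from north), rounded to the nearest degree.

With z = a·x + b·y + c and A as origin, the differences give:
  75·a + 10·b = +0.02
  160·a + 35·b = -0.05
Eliminate b (×35 and ×10, subtract): 1025·a = 1.200 → a = ∂z/∂x = +0.001171
Back-substitute: b = ∂z/∂y = -0.006780.
Steepest decrease is along −∇f: components (-0.001171 E, +0.006780 N).
Azimuth = atan2(-0.001171, +0.006780) = 350.2° ≈ 350°.

350°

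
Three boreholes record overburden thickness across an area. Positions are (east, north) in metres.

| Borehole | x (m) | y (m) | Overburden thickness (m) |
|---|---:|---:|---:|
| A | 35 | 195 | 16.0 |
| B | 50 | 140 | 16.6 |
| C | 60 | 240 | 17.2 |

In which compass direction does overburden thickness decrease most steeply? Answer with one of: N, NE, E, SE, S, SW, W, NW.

Taking A as reference: B−A = (15, -55, +0.6); C−A = (25, 45, +1.2).
Solve a·Δx + b·Δy = Δd: det = 15·45 − 25·(-55) = 2050.
∂d/∂x = [(+0.6)·45 − (+1.2)·(-55)] / 2050 = +0.04537
∂d/∂y = [15·(+1.2) − 25·(+0.6)] / 2050 = +0.001463
Steepest decrease is along −∇f = (-0.04537 E, -0.001463 N) → west.

W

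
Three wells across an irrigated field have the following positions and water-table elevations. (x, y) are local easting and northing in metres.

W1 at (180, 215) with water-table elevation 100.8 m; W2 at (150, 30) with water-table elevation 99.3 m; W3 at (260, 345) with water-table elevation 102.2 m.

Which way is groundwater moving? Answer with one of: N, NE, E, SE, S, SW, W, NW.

Differences from W1: to W2 (Δx, Δy, Δh) = (-30, -185, -1.5); to W3 = (80, 130, +1.4).
Solve a·Δx + b·Δy = Δh: det = (-30)·130 − 80·(-185) = 10900.
∂h/∂x = [(-1.5)·130 − (+1.4)·(-185)] / 10900 = +0.005872
∂h/∂y = [(-30)·(+1.4) − 80·(-1.5)] / 10900 = +0.007156
Flow = −∇h = (-0.005872 east, -0.007156 north), which points southwest.

SW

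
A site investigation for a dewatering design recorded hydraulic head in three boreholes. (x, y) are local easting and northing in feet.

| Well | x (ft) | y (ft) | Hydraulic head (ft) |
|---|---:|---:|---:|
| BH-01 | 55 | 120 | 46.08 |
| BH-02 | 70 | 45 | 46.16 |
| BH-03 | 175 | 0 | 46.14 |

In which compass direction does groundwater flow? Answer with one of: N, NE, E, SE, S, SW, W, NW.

With h = a·x + b·y + c and BH-01 as origin, the differences give:
  15·a + (-75)·b = +0.08
  120·a + (-120)·b = +0.06
Eliminate b (×(-120) and ×(-75), subtract): 7200·a = -5.100 → a = ∂h/∂x = -0.0007083
Back-substitute: b = ∂h/∂y = -0.001208.
Flow = −∇h = (+0.0007083 east, +0.001208 north), which points northeast.

NE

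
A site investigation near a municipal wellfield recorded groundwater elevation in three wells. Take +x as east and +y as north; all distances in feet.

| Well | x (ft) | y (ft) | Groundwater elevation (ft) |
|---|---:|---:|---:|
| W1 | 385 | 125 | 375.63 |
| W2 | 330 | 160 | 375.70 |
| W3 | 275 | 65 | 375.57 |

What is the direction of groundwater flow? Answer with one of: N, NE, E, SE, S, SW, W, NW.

S

With h = a·x + b·y + c and W1 as origin, the differences give:
  (-55)·a + 35·b = +0.07
  (-110)·a + (-60)·b = -0.06
Eliminate b (×(-60) and ×35, subtract): 7150·a = -2.100 → a = ∂h/∂x = -0.0002937
Back-substitute: b = ∂h/∂y = +0.001538.
Flow = −∇h = (+0.0002937 east, -0.001538 north), which points south.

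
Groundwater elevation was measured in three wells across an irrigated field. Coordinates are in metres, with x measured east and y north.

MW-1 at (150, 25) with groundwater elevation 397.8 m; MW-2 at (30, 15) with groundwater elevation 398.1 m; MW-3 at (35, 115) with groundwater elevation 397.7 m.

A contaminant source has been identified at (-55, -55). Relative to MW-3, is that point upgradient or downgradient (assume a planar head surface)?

upgradient

Differences from MW-1: to MW-2 (Δx, Δy, Δh) = (-120, -10, +0.3); to MW-3 = (-115, 90, -0.1).
Solve a·Δx + b·Δy = Δh: det = (-120)·90 − (-115)·(-10) = -11950.
∂h/∂x = [(+0.3)·90 − (-0.1)·(-10)] / -11950 = -0.002176
∂h/∂y = [(-120)·(-0.1) − (-115)·(+0.3)] / -11950 = -0.003891
Head at (-55, -55) = 397.8 + (-0.002176)·(-205) + (-0.003891)·(-80) = 398.56 m.
That is higher than the 397.7 m at MW-3, so the point is upgradient.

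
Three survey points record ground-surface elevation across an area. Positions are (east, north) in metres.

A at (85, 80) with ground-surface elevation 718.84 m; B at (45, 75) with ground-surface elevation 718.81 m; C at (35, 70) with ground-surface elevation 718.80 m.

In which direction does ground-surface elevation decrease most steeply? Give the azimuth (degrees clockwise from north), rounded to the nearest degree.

225°

Differences from A: to B (Δx, Δy, Δh) = (-40, -5, -0.03); to C = (-50, -10, -0.04).
Solve a·Δx + b·Δy = Δz: det = (-40)·(-10) − (-50)·(-5) = 150.
∂z/∂x = [(-0.03)·(-10) − (-0.04)·(-5)] / 150 = +0.0006667
∂z/∂y = [(-40)·(-0.04) − (-50)·(-0.03)] / 150 = +0.0006667
Steepest decrease is along −∇f: components (-0.0006667 E, -0.0006667 N).
Azimuth = atan2(-0.0006667, -0.0006667) = 225.0° ≈ 225°.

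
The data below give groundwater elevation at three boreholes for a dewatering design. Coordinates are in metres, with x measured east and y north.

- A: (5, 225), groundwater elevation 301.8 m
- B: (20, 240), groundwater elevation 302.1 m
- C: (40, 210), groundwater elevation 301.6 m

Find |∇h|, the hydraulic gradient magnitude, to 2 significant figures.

With h = a·x + b·y + c and A as origin, the differences give:
  15·a + 15·b = +0.3
  35·a + (-15)·b = -0.2
Eliminate b (×(-15) and ×15, subtract): -750·a = -1.50 → a = ∂h/∂x = +0.002000
Back-substitute: b = ∂h/∂y = +0.01800.
|∇h| = √(0.002000² + 0.01800²) = 0.01811

0.018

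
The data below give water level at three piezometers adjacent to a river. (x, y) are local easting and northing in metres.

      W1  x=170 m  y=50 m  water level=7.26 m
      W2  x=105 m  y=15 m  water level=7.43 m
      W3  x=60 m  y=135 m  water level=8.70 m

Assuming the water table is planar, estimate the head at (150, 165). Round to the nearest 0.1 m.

Differences from W1: to W2 (Δx, Δy, Δh) = (-65, -35, +0.17); to W3 = (-110, 85, +1.44).
Solve a·Δx + b·Δy = Δh: det = (-65)·85 − (-110)·(-35) = -9375.
∂h/∂x = [(+0.17)·85 − (+1.44)·(-35)] / -9375 = -0.006917
∂h/∂y = [(-65)·(+1.44) − (-110)·(+0.17)] / -9375 = +0.007989
h(150, 165) = 7.26 + (-0.006917)·(-20) + (+0.007989)·(115) = 7.26 +0.138 +0.919 = 8.317 m.

8.3 m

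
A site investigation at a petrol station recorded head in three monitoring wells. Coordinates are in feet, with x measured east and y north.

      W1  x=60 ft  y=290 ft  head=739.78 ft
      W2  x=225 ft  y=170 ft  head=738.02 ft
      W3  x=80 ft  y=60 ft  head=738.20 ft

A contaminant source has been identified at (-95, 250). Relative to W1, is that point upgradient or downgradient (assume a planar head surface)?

Three-point gradient (reference W1): Δ to W2 = (165, -120, -1.76), Δ to W3 = (20, -230, -1.58).
∂h/∂x = -0.006053, ∂h/∂y = +0.006343 (det = -35550).
Head at (-95, 250) = 739.78 + (-0.006053)·(-155) + (+0.006343)·(-40) = 740.46 ft.
That is higher than the 739.78 ft at W1, so the point is upgradient.

upgradient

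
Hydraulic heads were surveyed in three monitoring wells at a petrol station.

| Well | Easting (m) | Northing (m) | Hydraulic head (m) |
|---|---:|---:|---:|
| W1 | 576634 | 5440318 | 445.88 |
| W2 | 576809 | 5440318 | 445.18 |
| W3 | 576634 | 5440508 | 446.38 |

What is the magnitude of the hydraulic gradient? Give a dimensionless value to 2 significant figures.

∂h/∂x = (445.18 − 445.88) / (576809 − 576634) = -0.004000
∂h/∂y = (446.38 − 445.88) / (5440508 − 5440318) = +0.002632
|∇h| = √(-0.004000² + 0.002632²) = 0.004788

0.0048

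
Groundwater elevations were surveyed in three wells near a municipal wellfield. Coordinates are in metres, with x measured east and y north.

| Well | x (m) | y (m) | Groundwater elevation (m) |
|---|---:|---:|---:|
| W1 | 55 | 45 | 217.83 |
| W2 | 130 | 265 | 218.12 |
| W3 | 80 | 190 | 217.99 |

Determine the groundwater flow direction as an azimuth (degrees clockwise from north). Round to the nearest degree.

With h = a·x + b·y + c and W1 as origin, the differences give:
  75·a + 220·b = +0.29
  25·a + 145·b = +0.16
Eliminate b (×145 and ×220, subtract): 5375·a = 6.850 → a = ∂h/∂x = +0.001274
Back-substitute: b = ∂h/∂y = +0.0008837.
Flow direction (−∇h) has components (-0.001274 E, -0.0008837 N).
Azimuth = atan2(E, N) = atan2(-0.001274, -0.0008837) = 235.3° ≈ 235°.

235°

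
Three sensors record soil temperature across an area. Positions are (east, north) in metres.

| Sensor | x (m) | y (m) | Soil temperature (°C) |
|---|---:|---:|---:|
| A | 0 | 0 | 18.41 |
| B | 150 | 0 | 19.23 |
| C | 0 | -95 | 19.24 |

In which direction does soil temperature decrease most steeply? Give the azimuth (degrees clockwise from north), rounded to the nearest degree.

∂T/∂x = (19.23 − 18.41) / (150 − 0) = +0.005467
∂T/∂y = (19.24 − 18.41) / (-95 − 0) = -0.008737
Steepest decrease is along −∇f: components (-0.005467 E, +0.008737 N).
Azimuth = atan2(-0.005467, +0.008737) = 328.0° ≈ 328°.

328°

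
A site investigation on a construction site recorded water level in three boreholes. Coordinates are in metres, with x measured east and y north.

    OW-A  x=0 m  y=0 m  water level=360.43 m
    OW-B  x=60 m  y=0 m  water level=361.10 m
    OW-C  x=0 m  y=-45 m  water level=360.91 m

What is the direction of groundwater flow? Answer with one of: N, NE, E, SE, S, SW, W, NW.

∂h/∂x = (361.10 − 360.43) / (60 − 0) = +0.01117
∂h/∂y = (360.91 − 360.43) / (-45 − 0) = -0.01067
Flow = −∇h = (-0.01117 east, +0.01067 north), which points northwest.

NW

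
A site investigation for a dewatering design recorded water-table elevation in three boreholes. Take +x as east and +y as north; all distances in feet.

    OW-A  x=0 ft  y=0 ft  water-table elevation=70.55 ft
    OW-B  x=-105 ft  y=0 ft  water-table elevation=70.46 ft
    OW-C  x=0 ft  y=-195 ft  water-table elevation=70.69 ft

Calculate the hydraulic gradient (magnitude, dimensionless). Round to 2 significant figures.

∂h/∂x = (70.46 − 70.55) / (-105 − 0) = +0.0008571
∂h/∂y = (70.69 − 70.55) / (-195 − 0) = -0.0007179
|∇h| = √(0.0008571² + -0.0007179²) = 0.001118

0.0011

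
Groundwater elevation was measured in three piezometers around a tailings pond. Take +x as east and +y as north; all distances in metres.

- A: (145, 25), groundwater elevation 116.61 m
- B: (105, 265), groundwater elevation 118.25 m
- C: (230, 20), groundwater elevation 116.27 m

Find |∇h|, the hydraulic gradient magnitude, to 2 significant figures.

Differences from A: to B (Δx, Δy, Δh) = (-40, 240, +1.64); to C = (85, -5, -0.34).
Determinant of the coordinate differences = (-40)·(-5) − 85·240 = -20200.
∂h/∂x = [(+1.64)·(-5) − (-0.34)·240] / -20200 = -0.003634
∂h/∂y = [(-40)·(-0.34) − 85·(+1.64)] / -20200 = +0.006228
|∇h| = √(-0.003634² + 0.006228²) = 0.007211

0.0072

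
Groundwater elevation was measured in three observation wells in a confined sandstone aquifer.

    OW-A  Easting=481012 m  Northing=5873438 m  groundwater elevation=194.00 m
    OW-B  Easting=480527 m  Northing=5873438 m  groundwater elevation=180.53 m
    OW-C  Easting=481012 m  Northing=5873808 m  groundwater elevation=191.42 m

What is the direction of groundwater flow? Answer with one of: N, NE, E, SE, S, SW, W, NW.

∂h/∂x = (180.53 − 194.00) / (480527 − 481012) = +0.02777
∂h/∂y = (191.42 − 194.00) / (5873808 − 5873438) = -0.006973
Flow = −∇h = (-0.02777 east, +0.006973 north), which points west.

W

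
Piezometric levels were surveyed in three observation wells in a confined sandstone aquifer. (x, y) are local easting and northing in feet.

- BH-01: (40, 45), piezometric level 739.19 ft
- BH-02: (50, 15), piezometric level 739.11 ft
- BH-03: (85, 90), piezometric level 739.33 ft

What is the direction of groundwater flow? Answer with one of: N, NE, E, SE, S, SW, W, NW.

S

Taking BH-01 as reference: BH-02−BH-01 = (10, -30, -0.08); BH-03−BH-01 = (45, 45, +0.14).
Solve a·Δx + b·Δy = Δh: det = 10·45 − 45·(-30) = 1800.
∂h/∂x = [(-0.08)·45 − (+0.14)·(-30)] / 1800 = +0.0003333
∂h/∂y = [10·(+0.14) − 45·(-0.08)] / 1800 = +0.002778
Flow = −∇h = (-0.0003333 east, -0.002778 north), which points south.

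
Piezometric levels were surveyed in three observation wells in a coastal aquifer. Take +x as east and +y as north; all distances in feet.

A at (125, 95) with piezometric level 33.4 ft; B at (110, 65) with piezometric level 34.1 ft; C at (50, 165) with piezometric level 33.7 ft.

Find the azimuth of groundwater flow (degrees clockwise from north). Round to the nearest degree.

Differences from A: to B (Δx, Δy, Δh) = (-15, -30, +0.7); to C = (-75, 70, +0.3).
Determinant of the coordinate differences = (-15)·70 − (-75)·(-30) = -3300.
∂h/∂x = [(+0.7)·70 − (+0.3)·(-30)] / -3300 = -0.01758
∂h/∂y = [(-15)·(+0.3) − (-75)·(+0.7)] / -3300 = -0.01455
Flow direction (−∇h) has components (+0.01758 E, +0.01455 N).
Azimuth = atan2(E, N) = atan2(+0.01758, +0.01455) = 50.4° ≈ 050°.

050°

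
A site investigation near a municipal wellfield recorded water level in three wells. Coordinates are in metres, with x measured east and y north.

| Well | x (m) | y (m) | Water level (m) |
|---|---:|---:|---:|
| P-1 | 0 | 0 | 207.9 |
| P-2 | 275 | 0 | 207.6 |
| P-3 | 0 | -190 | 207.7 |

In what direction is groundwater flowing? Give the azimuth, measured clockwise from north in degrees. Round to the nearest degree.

∂h/∂x = (207.6 − 207.9) / (275 − 0) = -0.001091
∂h/∂y = (207.7 − 207.9) / (-190 − 0) = +0.001053
Flow direction (−∇h) has components (+0.001091 E, -0.001053 N).
Azimuth = atan2(E, N) = atan2(+0.001091, -0.001053) = 134.0° ≈ 134°.

134°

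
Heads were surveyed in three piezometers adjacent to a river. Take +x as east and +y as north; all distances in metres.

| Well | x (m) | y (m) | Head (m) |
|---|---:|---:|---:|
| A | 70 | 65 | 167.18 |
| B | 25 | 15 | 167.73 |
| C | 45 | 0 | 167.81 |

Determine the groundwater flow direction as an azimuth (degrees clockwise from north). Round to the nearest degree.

Three-point gradient (reference A): Δ to B = (-45, -50, +0.55), Δ to C = (-25, -65, +0.63).
∂h/∂x = -0.002537, ∂h/∂y = -0.008716 (det = 1675).
Flow direction (−∇h) has components (+0.002537 E, +0.008716 N).
Azimuth = atan2(E, N) = atan2(+0.002537, +0.008716) = 16.2° ≈ 016°.

016°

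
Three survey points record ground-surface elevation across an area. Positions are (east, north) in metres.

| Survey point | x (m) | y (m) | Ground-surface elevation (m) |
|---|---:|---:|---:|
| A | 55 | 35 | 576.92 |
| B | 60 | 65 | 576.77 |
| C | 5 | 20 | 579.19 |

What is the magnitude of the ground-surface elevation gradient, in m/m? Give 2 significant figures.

With z = a·x + b·y + c and A as origin, the differences give:
  5·a + 30·b = -0.15
  (-50)·a + (-15)·b = +2.27
Eliminate b (×(-15) and ×30, subtract): 1425·a = -65.850 → a = ∂z/∂x = -0.04621
Back-substitute: b = ∂z/∂y = +0.002702.
|∇f| = √(-0.04621² + 0.002702²) = 0.04629 m/m

0.046 m/m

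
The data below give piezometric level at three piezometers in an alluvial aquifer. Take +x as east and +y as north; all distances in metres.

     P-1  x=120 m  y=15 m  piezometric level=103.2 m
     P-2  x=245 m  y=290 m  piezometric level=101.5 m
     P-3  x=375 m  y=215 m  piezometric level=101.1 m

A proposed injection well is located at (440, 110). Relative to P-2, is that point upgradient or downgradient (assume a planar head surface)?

downgradient

Differences from P-1: to P-2 (Δx, Δy, Δh) = (125, 275, -1.7); to P-3 = (255, 200, -2.1).
Solve a·Δx + b·Δy = Δh: det = 125·200 − 255·275 = -45125.
∂h/∂x = [(-1.7)·200 − (-2.1)·275] / -45125 = -0.005263
∂h/∂y = [125·(-2.1) − 255·(-1.7)] / -45125 = -0.003789
Head at (440, 110) = 103.2 + (-0.005263)·(320) + (-0.003789)·(95) = 101.16 m.
That is lower than the 101.5 m at P-2, so the point is downgradient.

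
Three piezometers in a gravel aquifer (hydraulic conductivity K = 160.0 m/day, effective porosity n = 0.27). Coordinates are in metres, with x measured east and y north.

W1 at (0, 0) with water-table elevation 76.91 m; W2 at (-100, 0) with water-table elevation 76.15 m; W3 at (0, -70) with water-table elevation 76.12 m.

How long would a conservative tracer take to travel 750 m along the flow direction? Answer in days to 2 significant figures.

∂h/∂x = (76.15 − 76.91) / (-100 − 0) = +0.007600
∂h/∂y = (76.12 − 76.91) / (-70 − 0) = +0.01129
|∇h| = √(0.007600² + 0.01129²) = 0.01361
Seepage velocity v = K·i/n = 160.0 × 0.01361 / 0.27 = 8.065 m/day.
t = 750 / 8.065 = 92.99 days.

93 days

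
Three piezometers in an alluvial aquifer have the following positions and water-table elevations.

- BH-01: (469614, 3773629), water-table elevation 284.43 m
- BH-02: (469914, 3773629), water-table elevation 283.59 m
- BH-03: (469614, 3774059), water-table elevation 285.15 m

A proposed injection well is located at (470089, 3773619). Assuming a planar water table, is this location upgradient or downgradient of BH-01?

∂h/∂x = (283.59 − 284.43) / (469914 − 469614) = -0.002800
∂h/∂y = (285.15 − 284.43) / (3774059 − 3773629) = +0.001674
Head at (470089, 3773619) = 284.43 + (-0.002800)·(475) + (+0.001674)·(-10) = 283.08 m.
That is lower than the 284.43 m at BH-01, so the point is downgradient.

downgradient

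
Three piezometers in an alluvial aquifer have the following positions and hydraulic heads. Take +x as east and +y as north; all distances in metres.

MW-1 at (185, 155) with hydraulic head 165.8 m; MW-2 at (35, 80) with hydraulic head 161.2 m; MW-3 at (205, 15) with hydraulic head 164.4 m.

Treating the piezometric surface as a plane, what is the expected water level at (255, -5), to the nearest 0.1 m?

165.3 m

Taking MW-1 as reference: MW-2−MW-1 = (-150, -75, -4.6); MW-3−MW-1 = (20, -140, -1.4).
Solve a·Δx + b·Δy = Δh: det = (-150)·(-140) − 20·(-75) = 22500.
∂h/∂x = [(-4.6)·(-140) − (-1.4)·(-75)] / 22500 = +0.02396
∂h/∂y = [(-150)·(-1.4) − 20·(-4.6)] / 22500 = +0.01342
h(255, -5) = 165.8 + (+0.02396)·(70) + (+0.01342)·(-160) = 165.8 +1.677 -2.148 = 165.329 m.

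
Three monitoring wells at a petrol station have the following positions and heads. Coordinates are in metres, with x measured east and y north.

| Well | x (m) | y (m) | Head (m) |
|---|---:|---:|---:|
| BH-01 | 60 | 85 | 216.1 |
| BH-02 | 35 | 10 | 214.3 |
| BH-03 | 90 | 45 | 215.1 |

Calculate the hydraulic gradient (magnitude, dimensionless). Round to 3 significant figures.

With h = a·x + b·y + c and BH-01 as origin, the differences give:
  (-25)·a + (-75)·b = -1.8
  30·a + (-40)·b = -1.0
Eliminate b (×(-40) and ×(-75), subtract): 3250·a = -3.00 → a = ∂h/∂x = -0.0009231
Back-substitute: b = ∂h/∂y = +0.02431.
|∇h| = √(-0.0009231² + 0.02431²) = 0.02433

0.0243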